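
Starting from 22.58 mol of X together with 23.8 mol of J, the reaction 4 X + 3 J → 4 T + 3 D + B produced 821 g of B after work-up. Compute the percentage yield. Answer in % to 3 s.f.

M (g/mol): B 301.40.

n(X) = 22.58 mol
n(J) = 23.80 mol
n/ν for X = 22.58/4 = 5.645
n/ν for J = 23.80/3 = 7.933
Smallest n/ν is X → limiting reagent.
theoretical n(B) = (1/4) × 22.58 = 5.645 mol → 1701 g
% yield = 821 / 1701 × 100 = 48.27 %

48.3 %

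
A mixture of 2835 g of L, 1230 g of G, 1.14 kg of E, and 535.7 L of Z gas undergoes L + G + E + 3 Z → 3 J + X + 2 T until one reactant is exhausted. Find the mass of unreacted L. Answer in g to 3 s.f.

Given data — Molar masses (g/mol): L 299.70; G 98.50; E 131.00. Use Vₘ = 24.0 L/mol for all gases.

605 g

n(L) = 2835 / 299.70 = 9.459 mol
n(G) = 1230 / 98.50 = 12.49 mol
n(E) = 1.140×1000 / 131.00 = 8.702 mol
n(Z) = 535.7 / 24.0 = 22.32 mol
n/ν → L: 9.459, G: 12.49, E: 8.702, Z: 7.440; Z is limiting.
L consumed = (1/3) × 22.32 = 7.440 mol
L remaining = 9.459 − 7.440 = 2.019 mol
mass = 2.019 × 299.70 = 605.1 g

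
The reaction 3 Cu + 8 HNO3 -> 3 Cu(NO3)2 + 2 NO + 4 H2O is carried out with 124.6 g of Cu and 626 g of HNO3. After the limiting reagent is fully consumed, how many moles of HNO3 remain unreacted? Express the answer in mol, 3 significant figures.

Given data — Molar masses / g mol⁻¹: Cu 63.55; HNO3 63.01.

n(Cu) = 124.6 / 63.55 = 1.961 mol
n(HNO3) = 626.0 / 63.01 = 9.935 mol
n/ν for Cu = 1.961/3 = 0.6537
n/ν for HNO3 = 9.935/8 = 1.242
Smallest n/ν is Cu → limiting reagent.
HNO3 consumed = (8/3) × 1.961 = 5.229 mol
HNO3 remaining = 9.935 − 5.229 = 4.706 mol

4.71 mol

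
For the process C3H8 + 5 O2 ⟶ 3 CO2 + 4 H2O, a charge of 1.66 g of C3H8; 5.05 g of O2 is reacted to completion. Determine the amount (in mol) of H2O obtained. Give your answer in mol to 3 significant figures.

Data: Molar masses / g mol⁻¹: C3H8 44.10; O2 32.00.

n(C3H8) = 1.660 / 44.10 = 0.03764 mol
n(O2) = 5.050 / 32.00 = 0.1578 mol
n/ν for C3H8 = 0.03764/1 = 0.03764
n/ν for O2 = 0.1578/5 = 0.03156
Smallest n/ν is O2 → limiting reagent.
n(H2O) = (4/5) × 0.1578 = 0.1262 mol

0.126 mol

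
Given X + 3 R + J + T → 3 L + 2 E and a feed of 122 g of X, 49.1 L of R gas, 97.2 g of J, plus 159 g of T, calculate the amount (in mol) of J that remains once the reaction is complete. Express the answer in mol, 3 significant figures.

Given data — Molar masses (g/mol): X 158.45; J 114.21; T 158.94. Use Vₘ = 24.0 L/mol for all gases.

0.169 mol

n(X) = 122.0 / 158.45 = 0.7700 mol
n(R) = 49.10 / 24.0 = 2.046 mol
n(J) = 97.20 / 114.21 = 0.8511 mol
n(T) = 159.0 / 158.94 = 1.000 mol
n/ν for X = 0.7700/1 = 0.7700
n/ν for R = 2.046/3 = 0.6820
n/ν for J = 0.8511/1 = 0.8511
n/ν for T = 1.000/1 = 1.000
Smallest n/ν is R → limiting reagent.
J consumed = (1/3) × 2.046 = 0.6820 mol
J remaining = 0.8511 − 0.6820 = 0.1691 mol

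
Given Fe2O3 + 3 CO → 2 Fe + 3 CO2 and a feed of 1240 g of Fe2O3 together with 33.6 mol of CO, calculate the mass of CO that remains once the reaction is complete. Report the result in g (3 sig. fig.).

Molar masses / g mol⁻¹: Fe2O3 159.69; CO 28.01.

n(Fe2O3) = 1240 / 159.69 = 7.765 mol
n(CO) = 33.60 mol
n/ν → Fe2O3: 7.765, CO: 11.20; Fe2O3 is limiting.
CO consumed = (3/1) × 7.765 = 23.30 mol
CO remaining = 33.60 − 23.30 = 10.30 mol
mass = 10.30 × 28.01 = 288.5 g

289 g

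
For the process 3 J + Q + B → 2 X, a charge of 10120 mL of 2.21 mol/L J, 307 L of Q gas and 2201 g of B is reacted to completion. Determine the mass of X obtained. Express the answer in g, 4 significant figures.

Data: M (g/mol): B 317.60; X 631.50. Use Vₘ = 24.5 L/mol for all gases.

n(J) = 2.21 × 10120/1000 = 22.37 mol
n(Q) = 307.0 / 24.5 = 12.53 mol
n(B) = 2201 / 317.60 = 6.930 mol
n/ν → J: 7.457, Q: 12.53, B: 6.930; B is limiting.
n(X) = (2/1) × 6.930 = 13.86 mol
mass = 13.86 × 631.50 = 8753 g

8753 g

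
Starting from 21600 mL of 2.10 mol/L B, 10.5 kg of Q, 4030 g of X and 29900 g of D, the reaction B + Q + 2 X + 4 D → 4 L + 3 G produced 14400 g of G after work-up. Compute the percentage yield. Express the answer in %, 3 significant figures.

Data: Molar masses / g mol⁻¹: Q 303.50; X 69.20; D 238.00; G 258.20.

63.8 %

n(B) = 2.10 × 21600/1000 = 45.36 mol
n(Q) = 10.50×1000 / 303.50 = 34.60 mol
n(X) = 4030 / 69.20 = 58.24 mol
n(D) = 29900 / 238.00 = 125.6 mol
n/ν for B = 45.36/1 = 45.36
n/ν for Q = 34.60/1 = 34.60
n/ν for X = 58.24/2 = 29.12
n/ν for D = 125.6/4 = 31.40
Smallest n/ν is X → limiting reagent.
theoretical n(G) = (3/2) × 58.24 = 87.36 mol → 22560 g
% yield = 14400 / 22560 × 100 = 63.83 %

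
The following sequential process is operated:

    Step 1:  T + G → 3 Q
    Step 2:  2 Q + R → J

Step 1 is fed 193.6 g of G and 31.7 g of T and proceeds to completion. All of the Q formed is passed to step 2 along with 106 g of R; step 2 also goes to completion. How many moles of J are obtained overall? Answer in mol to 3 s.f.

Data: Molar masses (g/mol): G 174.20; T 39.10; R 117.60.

Step 1:
n(G) = 193.6 / 174.20 = 1.111 mol
n(T) = 31.70 / 39.10 = 0.8107 mol
n/ν for G = 1.111/1 = 1.111
n/ν for T = 0.8107/1 = 0.8107
Smallest n/ν is T → limiting reagent.
n(Q) produced = (3/1) × 0.8107 = 2.432 mol
Step 2:
n(Q) available = 2.432 mol
n(R) = 106.0 / 117.60 = 0.9014 mol
n/ν for Q = 2.432/2 = 1.216
n/ν for R = 0.9014/1 = 0.9014
Smallest n/ν is R → limiting reagent.
n(J) = (1/1) × 0.9014 = 0.9014 mol

0.901 mol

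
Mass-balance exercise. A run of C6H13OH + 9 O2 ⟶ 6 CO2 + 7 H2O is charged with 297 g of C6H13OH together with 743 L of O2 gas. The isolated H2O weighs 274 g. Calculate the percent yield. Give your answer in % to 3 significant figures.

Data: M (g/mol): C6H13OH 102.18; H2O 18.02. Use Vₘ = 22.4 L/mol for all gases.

n(C6H13OH) = 297.0 / 102.18 = 2.907 mol
n(O2) = 743.0 / 22.4 = 33.17 mol
n/ν for C6H13OH = 2.907/1 = 2.907
n/ν for O2 = 33.17/9 = 3.686
Smallest n/ν is C6H13OH → limiting reagent.
theoretical n(H2O) = (7/1) × 2.907 = 20.35 mol → 366.7 g
% yield = 274 / 366.7 × 100 = 74.72 %

74.7 %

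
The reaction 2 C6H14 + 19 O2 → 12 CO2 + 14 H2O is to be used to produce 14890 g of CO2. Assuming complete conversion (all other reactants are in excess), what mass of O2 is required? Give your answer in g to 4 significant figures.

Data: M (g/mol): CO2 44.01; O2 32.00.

17140 g

n(CO2) = 14890 / 44.01 = 338.3 mol
n(O2) = (19/12) × 338.3 = 535.6 mol
mass = 535.6 × 32.00 = 17140 g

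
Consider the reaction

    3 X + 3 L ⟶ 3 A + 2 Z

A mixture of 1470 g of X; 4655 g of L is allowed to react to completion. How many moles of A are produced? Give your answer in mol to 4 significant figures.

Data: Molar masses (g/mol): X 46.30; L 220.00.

21.16 mol

n(X) = 1470 / 46.30 = 31.75 mol
n(L) = 4655 / 220.00 = 21.16 mol
n/ν for X = 31.75/3 = 10.58
n/ν for L = 21.16/3 = 7.053
Smallest n/ν is L → limiting reagent.
n(A) = (3/3) × 21.16 = 21.16 mol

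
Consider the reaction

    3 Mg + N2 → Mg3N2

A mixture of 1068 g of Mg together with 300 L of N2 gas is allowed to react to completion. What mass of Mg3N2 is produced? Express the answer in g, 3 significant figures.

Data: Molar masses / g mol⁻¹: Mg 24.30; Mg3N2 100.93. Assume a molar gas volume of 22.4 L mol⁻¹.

n(Mg) = 1068 / 24.30 = 43.95 mol
n(N2) = 300.0 / 22.4 = 13.39 mol
n/ν → Mg: 14.65, N2: 13.39; N2 is limiting.
n(Mg3N2) = (1/1) × 13.39 = 13.39 mol
mass = 13.39 × 100.93 = 1351 g

1350 g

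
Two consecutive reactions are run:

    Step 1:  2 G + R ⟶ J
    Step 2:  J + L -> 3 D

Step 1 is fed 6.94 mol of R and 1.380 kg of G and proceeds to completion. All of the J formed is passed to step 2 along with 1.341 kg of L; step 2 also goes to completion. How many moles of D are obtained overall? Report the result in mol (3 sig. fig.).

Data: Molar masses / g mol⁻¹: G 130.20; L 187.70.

Step 1:
n(R) = 6.940 mol
n(G) = 1.380×1000 / 130.20 = 10.60 mol
n/ν for R = 6.940/1 = 6.940
n/ν for G = 10.60/2 = 5.300
Smallest n/ν is G → limiting reagent.
n(J) produced = (1/2) × 10.60 = 5.300 mol
Step 2:
n(J) available = 5.300 mol
n(L) = 1.341×1000 / 187.70 = 7.144 mol
n/ν for J = 5.300/1 = 5.300
n/ν for L = 7.144/1 = 7.144
Smallest n/ν is J → limiting reagent.
n(D) = (3/1) × 5.300 = 15.90 mol

15.9 mol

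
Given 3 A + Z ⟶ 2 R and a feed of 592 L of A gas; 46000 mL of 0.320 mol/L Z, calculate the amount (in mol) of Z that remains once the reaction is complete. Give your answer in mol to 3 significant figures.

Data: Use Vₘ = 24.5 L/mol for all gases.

n(A) = 592.0 / 24.5 = 24.16 mol
n(Z) = 0.320 × 46000/1000 = 14.72 mol
n/ν for A = 24.16/3 = 8.053
n/ν for Z = 14.72/1 = 14.72
Smallest n/ν is A → limiting reagent.
Z consumed = (1/3) × 24.16 = 8.053 mol
Z remaining = 14.72 − 8.053 = 6.667 mol

6.67 mol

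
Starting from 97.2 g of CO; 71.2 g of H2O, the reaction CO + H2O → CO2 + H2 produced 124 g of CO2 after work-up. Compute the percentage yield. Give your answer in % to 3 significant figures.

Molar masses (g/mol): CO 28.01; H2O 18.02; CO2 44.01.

81.2 %

n(CO) = 97.20 / 28.01 = 3.470 mol
n(H2O) = 71.20 / 18.02 = 3.951 mol
n/ν for CO = 3.470/1 = 3.470
n/ν for H2O = 3.951/1 = 3.951
Smallest n/ν is CO → limiting reagent.
theoretical n(CO2) = (1/1) × 3.470 = 3.470 mol → 152.7 g
% yield = 124 / 152.7 × 100 = 81.20 %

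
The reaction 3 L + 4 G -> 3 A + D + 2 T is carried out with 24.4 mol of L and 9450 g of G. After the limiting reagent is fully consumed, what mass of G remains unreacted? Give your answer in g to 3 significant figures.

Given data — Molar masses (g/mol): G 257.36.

1080 g

n(L) = 24.40 mol
n(G) = 9450 / 257.36 = 36.72 mol
n/ν for L = 24.40/3 = 8.133
n/ν for G = 36.72/4 = 9.180
Smallest n/ν is L → limiting reagent.
G consumed = (4/3) × 24.40 = 32.53 mol
G remaining = 36.72 − 32.53 = 4.190 mol
mass = 4.190 × 257.36 = 1078 g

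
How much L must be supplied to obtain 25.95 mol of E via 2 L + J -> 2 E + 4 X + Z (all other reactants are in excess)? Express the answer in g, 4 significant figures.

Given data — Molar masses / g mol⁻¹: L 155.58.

4037 g

n(E) = 25.95 mol
n(L) = (2/2) × 25.95 = 25.95 mol
mass = 25.95 × 155.58 = 4037 g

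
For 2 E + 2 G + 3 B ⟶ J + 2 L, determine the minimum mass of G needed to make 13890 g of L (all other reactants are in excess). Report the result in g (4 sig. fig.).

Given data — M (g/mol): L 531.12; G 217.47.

5687 g

n(L) = 13890 / 531.12 = 26.15 mol
n(G) = (2/2) × 26.15 = 26.15 mol
mass = 26.15 × 217.47 = 5687 g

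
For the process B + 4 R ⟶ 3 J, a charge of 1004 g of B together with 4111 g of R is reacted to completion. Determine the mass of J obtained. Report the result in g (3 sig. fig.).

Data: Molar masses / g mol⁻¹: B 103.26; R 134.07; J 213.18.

n(B) = 1004 / 103.26 = 9.723 mol
n(R) = 4111 / 134.07 = 30.66 mol
n/ν → B: 9.723, R: 7.665; R is limiting.
n(J) = (3/4) × 30.66 = 23.00 mol
mass = 23.00 × 213.18 = 4903 g

4900 g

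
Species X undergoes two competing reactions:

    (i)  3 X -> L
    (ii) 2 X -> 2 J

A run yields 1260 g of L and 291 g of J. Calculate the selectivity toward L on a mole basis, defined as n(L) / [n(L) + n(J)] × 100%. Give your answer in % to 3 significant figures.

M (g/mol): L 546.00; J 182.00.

n(L) = 1260 / 546.00 = 2.308 mol
n(J) = 291 / 182.00 = 1.599 mol
selectivity = 2.308/(2.308+1.599) × 100 = 59.07 %

59.1 %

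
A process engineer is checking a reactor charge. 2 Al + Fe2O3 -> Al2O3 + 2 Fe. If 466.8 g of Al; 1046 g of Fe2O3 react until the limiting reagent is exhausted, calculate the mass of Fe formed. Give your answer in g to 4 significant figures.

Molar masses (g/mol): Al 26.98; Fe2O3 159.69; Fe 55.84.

n(Al) = 466.8 / 26.98 = 17.30 mol
n(Fe2O3) = 1046 / 159.69 = 6.550 mol
n/ν → Al: 8.650, Fe2O3: 6.550; Fe2O3 is limiting.
n(Fe) = (2/1) × 6.550 = 13.10 mol
mass = 13.10 × 55.84 = 731.5 g

731.5 g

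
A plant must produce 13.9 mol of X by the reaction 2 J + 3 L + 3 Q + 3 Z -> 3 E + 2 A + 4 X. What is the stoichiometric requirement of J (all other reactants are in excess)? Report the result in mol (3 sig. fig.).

6.95 mol

n(X) = 13.90 mol
n(J) = (2/4) × 13.90 = 6.950 mol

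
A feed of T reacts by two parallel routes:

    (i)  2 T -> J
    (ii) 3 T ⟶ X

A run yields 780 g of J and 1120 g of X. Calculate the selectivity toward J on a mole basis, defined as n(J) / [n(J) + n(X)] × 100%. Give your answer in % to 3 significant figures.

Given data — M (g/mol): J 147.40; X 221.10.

51.1 %

n(J) = 780 / 147.40 = 5.292 mol
n(X) = 1120 / 221.10 = 5.066 mol
selectivity = 5.292/(5.292+5.066) × 100 = 51.09 %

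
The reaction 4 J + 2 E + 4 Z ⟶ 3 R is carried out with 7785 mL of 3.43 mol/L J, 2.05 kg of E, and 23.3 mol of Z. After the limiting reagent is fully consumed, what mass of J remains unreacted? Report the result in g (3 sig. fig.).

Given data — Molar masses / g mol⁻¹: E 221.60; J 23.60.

194 g

n(J) = 3.43 × 7785/1000 = 26.70 mol
n(E) = 2.050×1000 / 221.60 = 9.251 mol
n(Z) = 23.30 mol
n/ν for J = 26.70/4 = 6.675
n/ν for E = 9.251/2 = 4.626
n/ν for Z = 23.30/4 = 5.825
Smallest n/ν is E → limiting reagent.
J consumed = (4/2) × 9.251 = 18.50 mol
J remaining = 26.70 − 18.50 = 8.200 mol
mass = 8.200 × 23.60 = 193.5 g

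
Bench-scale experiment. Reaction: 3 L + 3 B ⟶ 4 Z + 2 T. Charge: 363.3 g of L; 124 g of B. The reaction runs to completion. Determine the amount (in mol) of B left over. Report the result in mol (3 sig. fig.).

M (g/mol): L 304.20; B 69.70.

0.585 mol

n(L) = 363.3 / 304.20 = 1.194 mol
n(B) = 124.0 / 69.70 = 1.779 mol
n/ν for L = 1.194/3 = 0.3980
n/ν for B = 1.779/3 = 0.5930
Smallest n/ν is L → limiting reagent.
B consumed = (3/3) × 1.194 = 1.194 mol
B remaining = 1.779 − 1.194 = 0.5850 mol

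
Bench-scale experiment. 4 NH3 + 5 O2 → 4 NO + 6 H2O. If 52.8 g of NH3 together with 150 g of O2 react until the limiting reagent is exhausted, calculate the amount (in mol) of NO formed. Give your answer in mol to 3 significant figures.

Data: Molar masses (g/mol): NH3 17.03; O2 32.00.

3.10 mol

n(NH3) = 52.80 / 17.03 = 3.100 mol
n(O2) = 150.0 / 32.00 = 4.688 mol
n/ν for NH3 = 3.100/4 = 0.7750
n/ν for O2 = 4.688/5 = 0.9376
Smallest n/ν is NH3 → limiting reagent.
n(NO) = (4/4) × 3.100 = 3.100 mol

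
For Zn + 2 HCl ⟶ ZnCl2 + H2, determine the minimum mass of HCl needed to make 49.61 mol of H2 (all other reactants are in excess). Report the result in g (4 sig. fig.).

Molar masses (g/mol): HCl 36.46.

3618 g

n(H2) = 49.61 mol
n(HCl) = (2/1) × 49.61 = 99.22 mol
mass = 99.22 × 36.46 = 3618 g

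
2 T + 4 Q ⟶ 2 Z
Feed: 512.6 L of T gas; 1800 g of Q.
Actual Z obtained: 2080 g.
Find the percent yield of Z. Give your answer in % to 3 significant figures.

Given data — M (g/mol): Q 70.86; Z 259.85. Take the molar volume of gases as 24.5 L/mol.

n(T) = 512.6 / 24.5 = 20.92 mol
n(Q) = 1800 / 70.86 = 25.40 mol
n/ν → T: 10.46, Q: 6.350; Q is limiting.
theoretical n(Z) = (2/4) × 25.40 = 12.70 mol → 3300 g
% yield = 2080 / 3300 × 100 = 63.03 %

63.0 %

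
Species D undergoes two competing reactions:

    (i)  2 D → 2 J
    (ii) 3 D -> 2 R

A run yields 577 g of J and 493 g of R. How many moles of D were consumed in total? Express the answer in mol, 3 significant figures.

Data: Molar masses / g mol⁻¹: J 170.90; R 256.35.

n(J) = 577 / 170.90 = 3.376 mol
n(R) = 493 / 256.35 = 1.923 mol
n(D) via (i) = (2/2)×3.376 = 3.376 mol
n(D) via (ii) = (3/2)×1.923 = 2.885 mol
total n(D) = 3.376 + 2.885 = 6.261 mol

6.26 mol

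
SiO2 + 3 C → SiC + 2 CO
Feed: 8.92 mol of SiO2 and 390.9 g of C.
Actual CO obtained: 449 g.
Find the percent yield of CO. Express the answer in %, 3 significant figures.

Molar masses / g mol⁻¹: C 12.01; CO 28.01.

n(SiO2) = 8.920 mol
n(C) = 390.9 / 12.01 = 32.55 mol
n/ν for SiO2 = 8.920/1 = 8.920
n/ν for C = 32.55/3 = 10.85
Smallest n/ν is SiO2 → limiting reagent.
theoretical n(CO) = (2/1) × 8.920 = 17.84 mol → 499.7 g
% yield = 449 / 499.7 × 100 = 89.85 %

89.9 %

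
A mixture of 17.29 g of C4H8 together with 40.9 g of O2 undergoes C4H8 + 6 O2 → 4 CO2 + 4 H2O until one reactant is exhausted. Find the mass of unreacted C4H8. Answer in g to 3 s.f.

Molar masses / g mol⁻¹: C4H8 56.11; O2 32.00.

5.34 g

n(C4H8) = 17.29 / 56.11 = 0.3081 mol
n(O2) = 40.90 / 32.00 = 1.278 mol
n/ν for C4H8 = 0.3081/1 = 0.3081
n/ν for O2 = 1.278/6 = 0.2130
Smallest n/ν is O2 → limiting reagent.
C4H8 consumed = (1/6) × 1.278 = 0.2130 mol
C4H8 remaining = 0.3081 − 0.2130 = 0.09510 mol
mass = 0.09510 × 56.11 = 5.336 g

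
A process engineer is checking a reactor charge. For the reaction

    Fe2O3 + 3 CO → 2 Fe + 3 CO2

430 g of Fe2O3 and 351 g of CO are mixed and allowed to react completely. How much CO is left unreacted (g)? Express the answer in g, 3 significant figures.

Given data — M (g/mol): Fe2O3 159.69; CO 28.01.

n(Fe2O3) = 430.0 / 159.69 = 2.693 mol
n(CO) = 351.0 / 28.01 = 12.53 mol
n/ν → Fe2O3: 2.693, CO: 4.177; Fe2O3 is limiting.
CO consumed = (3/1) × 2.693 = 8.079 mol
CO remaining = 12.53 − 8.079 = 4.451 mol
mass = 4.451 × 28.01 = 124.7 g

125 g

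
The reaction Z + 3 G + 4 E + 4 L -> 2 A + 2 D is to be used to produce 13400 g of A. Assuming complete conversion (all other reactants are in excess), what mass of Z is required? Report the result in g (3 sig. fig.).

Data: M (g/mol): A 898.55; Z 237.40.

1770 g

n(A) = 13400 / 898.55 = 14.91 mol
n(Z) = (1/2) × 14.91 = 7.455 mol
mass = 7.455 × 237.40 = 1770 g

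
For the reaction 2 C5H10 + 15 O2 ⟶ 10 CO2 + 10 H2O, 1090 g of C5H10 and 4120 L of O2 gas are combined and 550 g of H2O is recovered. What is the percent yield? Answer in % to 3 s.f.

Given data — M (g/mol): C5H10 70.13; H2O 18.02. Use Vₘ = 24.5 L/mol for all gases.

n(C5H10) = 1090 / 70.13 = 15.54 mol
n(O2) = 4120 / 24.5 = 168.2 mol
n/ν for C5H10 = 15.54/2 = 7.770
n/ν for O2 = 168.2/15 = 11.21
Smallest n/ν is C5H10 → limiting reagent.
theoretical n(H2O) = (10/2) × 15.54 = 77.70 mol → 1400 g
% yield = 550 / 1400 × 100 = 39.29 %

39.3 %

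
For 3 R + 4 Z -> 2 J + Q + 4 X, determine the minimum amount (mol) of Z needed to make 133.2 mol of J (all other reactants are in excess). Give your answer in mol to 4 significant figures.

n(J) = 133.2 mol
n(Z) = (4/2) × 133.2 = 266.4 mol

266.4 mol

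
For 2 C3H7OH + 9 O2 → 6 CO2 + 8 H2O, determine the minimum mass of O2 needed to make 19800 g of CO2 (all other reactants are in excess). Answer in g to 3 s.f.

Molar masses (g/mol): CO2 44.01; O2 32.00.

n(CO2) = 19800 / 44.01 = 449.9 mol
n(O2) = (9/6) × 449.9 = 674.9 mol
mass = 674.9 × 32.00 = 21600 g

21600 g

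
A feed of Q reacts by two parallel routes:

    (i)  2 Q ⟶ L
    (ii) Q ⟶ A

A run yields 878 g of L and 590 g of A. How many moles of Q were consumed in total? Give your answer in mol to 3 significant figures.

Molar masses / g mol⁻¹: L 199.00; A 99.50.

n(L) = 878 / 199.00 = 4.412 mol
n(A) = 590 / 99.50 = 5.930 mol
n(Q) via (i) = (2/1)×4.412 = 8.824 mol
n(Q) via (ii) = (1/1)×5.930 = 5.930 mol
total n(Q) = 8.824 + 5.930 = 14.75 mol

14.8 mol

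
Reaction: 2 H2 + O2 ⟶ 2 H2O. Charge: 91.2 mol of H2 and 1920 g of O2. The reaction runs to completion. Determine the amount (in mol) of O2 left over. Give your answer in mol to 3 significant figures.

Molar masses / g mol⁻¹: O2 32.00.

n(H2) = 91.20 mol
n(O2) = 1920 / 32.00 = 60.00 mol
n/ν for H2 = 91.20/2 = 45.60
n/ν for O2 = 60.00/1 = 60.00
Smallest n/ν is H2 → limiting reagent.
O2 consumed = (1/2) × 91.20 = 45.60 mol
O2 remaining = 60.00 − 45.60 = 14.40 mol

14.4 mol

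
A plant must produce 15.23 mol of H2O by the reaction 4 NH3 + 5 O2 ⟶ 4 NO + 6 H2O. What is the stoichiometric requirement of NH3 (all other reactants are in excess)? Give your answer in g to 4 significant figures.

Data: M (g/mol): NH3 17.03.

n(H2O) = 15.23 mol
n(NH3) = (4/6) × 15.23 = 10.15 mol
mass = 10.15 × 17.03 = 172.9 g

172.9 g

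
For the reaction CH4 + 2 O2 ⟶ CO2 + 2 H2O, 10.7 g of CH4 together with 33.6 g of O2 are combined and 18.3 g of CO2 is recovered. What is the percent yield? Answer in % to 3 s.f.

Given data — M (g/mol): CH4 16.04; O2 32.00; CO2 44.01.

79.2 %

n(CH4) = 10.70 / 16.04 = 0.6671 mol
n(O2) = 33.60 / 32.00 = 1.050 mol
n/ν → CH4: 0.6671, O2: 0.5250; O2 is limiting.
theoretical n(CO2) = (1/2) × 1.050 = 0.5250 mol → 23.11 g
% yield = 18.3 / 23.11 × 100 = 79.19 %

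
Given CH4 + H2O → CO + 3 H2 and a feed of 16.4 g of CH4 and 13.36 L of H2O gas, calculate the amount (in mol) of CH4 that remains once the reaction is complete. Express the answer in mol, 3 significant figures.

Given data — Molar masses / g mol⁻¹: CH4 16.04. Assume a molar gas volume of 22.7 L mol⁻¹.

n(CH4) = 16.40 / 16.04 = 1.022 mol
n(H2O) = 13.36 / 22.7 = 0.5885 mol
n/ν for CH4 = 1.022/1 = 1.022
n/ν for H2O = 0.5885/1 = 0.5885
Smallest n/ν is H2O → limiting reagent.
CH4 consumed = (1/1) × 0.5885 = 0.5885 mol
CH4 remaining = 1.022 − 0.5885 = 0.4335 mol

0.434 mol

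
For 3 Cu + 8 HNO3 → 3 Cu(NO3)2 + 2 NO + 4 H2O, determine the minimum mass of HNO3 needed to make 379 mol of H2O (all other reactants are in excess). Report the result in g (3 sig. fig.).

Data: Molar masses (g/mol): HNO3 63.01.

47800 g

n(H2O) = 379.0 mol
n(HNO3) = (8/4) × 379.0 = 758.0 mol
mass = 758.0 × 63.01 = 47760 g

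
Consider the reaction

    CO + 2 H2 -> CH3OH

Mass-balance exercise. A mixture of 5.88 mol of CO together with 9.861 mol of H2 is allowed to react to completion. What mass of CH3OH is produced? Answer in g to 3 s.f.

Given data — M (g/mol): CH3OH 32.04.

n(CO) = 5.880 mol
n(H2) = 9.861 mol
n/ν for CO = 5.880/1 = 5.880
n/ν for H2 = 9.861/2 = 4.931
Smallest n/ν is H2 → limiting reagent.
n(CH3OH) = (1/2) × 9.861 = 4.931 mol
mass = 4.931 × 32.04 = 158.0 g

158 g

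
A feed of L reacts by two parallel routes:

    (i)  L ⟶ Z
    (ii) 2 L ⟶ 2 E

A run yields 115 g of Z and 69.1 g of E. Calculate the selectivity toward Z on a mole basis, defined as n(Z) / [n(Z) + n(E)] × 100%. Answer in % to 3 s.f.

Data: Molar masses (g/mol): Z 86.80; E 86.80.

n(Z) = 115 / 86.80 = 1.325 mol
n(E) = 69.1 / 86.80 = 0.7961 mol
selectivity = 1.325/(1.325+0.7961) × 100 = 62.47 %

62.5 %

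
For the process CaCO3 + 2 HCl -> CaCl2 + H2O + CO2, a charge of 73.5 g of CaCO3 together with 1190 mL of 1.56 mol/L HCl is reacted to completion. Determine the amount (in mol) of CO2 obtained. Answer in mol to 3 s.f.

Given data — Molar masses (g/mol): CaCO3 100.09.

0.734 mol

n(CaCO3) = 73.50 / 100.09 = 0.7343 mol
n(HCl) = 1.56 × 1190/1000 = 1.856 mol
n/ν for CaCO3 = 0.7343/1 = 0.7343
n/ν for HCl = 1.856/2 = 0.9280
Smallest n/ν is CaCO3 → limiting reagent.
n(CO2) = (1/1) × 0.7343 = 0.7343 mol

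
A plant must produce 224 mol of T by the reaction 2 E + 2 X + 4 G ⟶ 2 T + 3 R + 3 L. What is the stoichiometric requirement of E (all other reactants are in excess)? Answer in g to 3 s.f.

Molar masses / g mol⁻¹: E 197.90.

n(T) = 224.0 mol
n(E) = (2/2) × 224.0 = 224.0 mol
mass = 224.0 × 197.90 = 44330 g

44300 g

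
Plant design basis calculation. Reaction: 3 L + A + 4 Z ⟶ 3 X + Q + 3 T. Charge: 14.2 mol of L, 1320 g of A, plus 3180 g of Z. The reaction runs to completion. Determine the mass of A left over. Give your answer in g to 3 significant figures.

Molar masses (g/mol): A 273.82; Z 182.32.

n(L) = 14.20 mol
n(A) = 1320 / 273.82 = 4.821 mol
n(Z) = 3180 / 182.32 = 17.44 mol
n/ν → L: 4.733, A: 4.821, Z: 4.360; Z is limiting.
A consumed = (1/4) × 17.44 = 4.360 mol
A remaining = 4.821 − 4.360 = 0.4610 mol
mass = 0.4610 × 273.82 = 126.2 g

126 g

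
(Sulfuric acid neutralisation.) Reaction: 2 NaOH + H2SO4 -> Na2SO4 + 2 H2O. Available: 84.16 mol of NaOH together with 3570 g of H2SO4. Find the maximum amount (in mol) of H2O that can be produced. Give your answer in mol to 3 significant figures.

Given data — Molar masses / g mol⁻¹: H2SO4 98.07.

n(NaOH) = 84.16 mol
n(H2SO4) = 3570 / 98.07 = 36.40 mol
n/ν for NaOH = 84.16/2 = 42.08
n/ν for H2SO4 = 36.40/1 = 36.40
Smallest n/ν is H2SO4 → limiting reagent.
n(H2O) = (2/1) × 36.40 = 72.80 mol

72.8 mol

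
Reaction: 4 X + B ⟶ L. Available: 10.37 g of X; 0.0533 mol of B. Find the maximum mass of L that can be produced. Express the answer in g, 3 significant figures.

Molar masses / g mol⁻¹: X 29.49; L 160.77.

8.57 g

n(X) = 10.37 / 29.49 = 0.3516 mol
n(B) = 0.05330 mol
n/ν for X = 0.3516/4 = 0.08790
n/ν for B = 0.05330/1 = 0.05330
Smallest n/ν is B → limiting reagent.
n(L) = (1/1) × 0.05330 = 0.05330 mol
mass = 0.05330 × 160.77 = 8.569 g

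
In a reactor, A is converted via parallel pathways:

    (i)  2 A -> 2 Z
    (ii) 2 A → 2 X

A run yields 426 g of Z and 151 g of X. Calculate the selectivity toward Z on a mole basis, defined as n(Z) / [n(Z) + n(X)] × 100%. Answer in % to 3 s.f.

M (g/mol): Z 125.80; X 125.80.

n(Z) = 426 / 125.80 = 3.386 mol
n(X) = 151 / 125.80 = 1.200 mol
selectivity = 3.386/(3.386+1.200) × 100 = 73.83 %

73.8 %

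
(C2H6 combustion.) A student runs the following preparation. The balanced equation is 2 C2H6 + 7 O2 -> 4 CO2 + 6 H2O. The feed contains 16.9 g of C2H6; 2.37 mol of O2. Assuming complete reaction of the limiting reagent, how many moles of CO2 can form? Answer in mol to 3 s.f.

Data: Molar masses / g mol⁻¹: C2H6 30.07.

1.12 mol

n(C2H6) = 16.90 / 30.07 = 0.5620 mol
n(O2) = 2.370 mol
n/ν for C2H6 = 0.5620/2 = 0.2810
n/ν for O2 = 2.370/7 = 0.3386
Smallest n/ν is C2H6 → limiting reagent.
n(CO2) = (4/2) × 0.5620 = 1.124 mol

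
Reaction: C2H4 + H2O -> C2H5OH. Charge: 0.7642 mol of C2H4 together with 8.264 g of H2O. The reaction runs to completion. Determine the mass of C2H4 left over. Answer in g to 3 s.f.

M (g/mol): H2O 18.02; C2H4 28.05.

8.57 g

n(C2H4) = 0.7642 mol
n(H2O) = 8.264 / 18.02 = 0.4586 mol
n/ν for C2H4 = 0.7642/1 = 0.7642
n/ν for H2O = 0.4586/1 = 0.4586
Smallest n/ν is H2O → limiting reagent.
C2H4 consumed = (1/1) × 0.4586 = 0.4586 mol
C2H4 remaining = 0.7642 − 0.4586 = 0.3056 mol
mass = 0.3056 × 28.05 = 8.572 g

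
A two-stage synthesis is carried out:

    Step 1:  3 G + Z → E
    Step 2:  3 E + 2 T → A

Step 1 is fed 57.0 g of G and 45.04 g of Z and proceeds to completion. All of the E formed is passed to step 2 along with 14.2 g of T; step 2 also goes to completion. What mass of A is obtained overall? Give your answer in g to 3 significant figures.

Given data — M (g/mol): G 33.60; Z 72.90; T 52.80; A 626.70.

Step 1:
n(G) = 57.00 / 33.60 = 1.696 mol
n(Z) = 45.04 / 72.90 = 0.6178 mol
n/ν → G: 0.5653, Z: 0.6178; G is limiting.
n(E) produced = (1/3) × 1.696 = 0.5653 mol
Step 2:
n(E) available = 0.5653 mol
n(T) = 14.20 / 52.80 = 0.2689 mol
n/ν → E: 0.1884, T: 0.1345; T is limiting.
n(A) = (1/2) × 0.2689 = 0.1345 mol
mass = 0.1345 × 626.70 = 84.29 g

84.3 g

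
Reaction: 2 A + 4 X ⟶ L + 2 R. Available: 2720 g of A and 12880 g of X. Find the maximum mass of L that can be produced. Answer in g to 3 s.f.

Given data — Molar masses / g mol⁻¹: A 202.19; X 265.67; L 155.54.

n(A) = 2720 / 202.19 = 13.45 mol
n(X) = 12880 / 265.67 = 48.48 mol
n/ν for A = 13.45/2 = 6.725
n/ν for X = 48.48/4 = 12.12
Smallest n/ν is A → limiting reagent.
n(L) = (1/2) × 13.45 = 6.725 mol
mass = 6.725 × 155.54 = 1046 g

1050 g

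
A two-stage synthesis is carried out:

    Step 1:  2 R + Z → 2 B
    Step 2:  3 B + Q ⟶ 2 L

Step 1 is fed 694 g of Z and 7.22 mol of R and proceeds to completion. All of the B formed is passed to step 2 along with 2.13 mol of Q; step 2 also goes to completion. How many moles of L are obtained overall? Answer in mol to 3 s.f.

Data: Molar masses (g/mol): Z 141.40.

Step 1:
n(Z) = 694.0 / 141.40 = 4.908 mol
n(R) = 7.220 mol
n/ν for Z = 4.908/1 = 4.908
n/ν for R = 7.220/2 = 3.610
Smallest n/ν is R → limiting reagent.
n(B) produced = (2/2) × 7.220 = 7.220 mol
Step 2:
n(B) available = 7.220 mol
n(Q) = 2.130 mol
n/ν for B = 7.220/3 = 2.407
n/ν for Q = 2.130/1 = 2.130
Smallest n/ν is Q → limiting reagent.
n(L) = (2/1) × 2.130 = 4.260 mol

4.26 mol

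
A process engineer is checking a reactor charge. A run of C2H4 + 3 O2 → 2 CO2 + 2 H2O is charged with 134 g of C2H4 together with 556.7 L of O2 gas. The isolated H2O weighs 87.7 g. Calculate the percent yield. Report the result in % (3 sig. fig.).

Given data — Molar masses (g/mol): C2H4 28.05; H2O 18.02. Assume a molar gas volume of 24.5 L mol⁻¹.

50.9 %

n(C2H4) = 134.0 / 28.05 = 4.777 mol
n(O2) = 556.7 / 24.5 = 22.72 mol
n/ν for C2H4 = 4.777/1 = 4.777
n/ν for O2 = 22.72/3 = 7.573
Smallest n/ν is C2H4 → limiting reagent.
theoretical n(H2O) = (2/1) × 4.777 = 9.554 mol → 172.2 g
% yield = 87.7 / 172.2 × 100 = 50.93 %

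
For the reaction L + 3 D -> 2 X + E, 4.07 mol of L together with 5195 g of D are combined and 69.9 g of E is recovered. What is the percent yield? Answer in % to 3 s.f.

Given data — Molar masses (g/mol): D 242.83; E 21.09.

81.4 %

n(L) = 4.070 mol
n(D) = 5195 / 242.83 = 21.39 mol
n/ν for L = 4.070/1 = 4.070
n/ν for D = 21.39/3 = 7.130
Smallest n/ν is L → limiting reagent.
theoretical n(E) = (1/1) × 4.070 = 4.070 mol → 85.84 g
% yield = 69.9 / 85.84 × 100 = 81.43 %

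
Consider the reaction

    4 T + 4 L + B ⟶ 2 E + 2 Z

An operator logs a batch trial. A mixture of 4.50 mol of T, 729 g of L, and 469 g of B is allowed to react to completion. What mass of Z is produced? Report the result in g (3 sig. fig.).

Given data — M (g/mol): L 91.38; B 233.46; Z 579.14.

1300 g

n(T) = 4.500 mol
n(L) = 729.0 / 91.38 = 7.978 mol
n(B) = 469.0 / 233.46 = 2.009 mol
n/ν for T = 4.500/4 = 1.125
n/ν for L = 7.978/4 = 1.995
n/ν for B = 2.009/1 = 2.009
Smallest n/ν is T → limiting reagent.
n(Z) = (2/4) × 4.500 = 2.250 mol
mass = 2.250 × 579.14 = 1303 g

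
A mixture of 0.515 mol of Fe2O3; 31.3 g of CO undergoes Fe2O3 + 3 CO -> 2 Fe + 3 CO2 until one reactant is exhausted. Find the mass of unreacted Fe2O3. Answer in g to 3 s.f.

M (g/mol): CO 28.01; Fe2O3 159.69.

22.8 g

n(Fe2O3) = 0.5150 mol
n(CO) = 31.30 / 28.01 = 1.117 mol
n/ν → Fe2O3: 0.5150, CO: 0.3723; CO is limiting.
Fe2O3 consumed = (1/3) × 1.117 = 0.3723 mol
Fe2O3 remaining = 0.5150 − 0.3723 = 0.1427 mol
mass = 0.1427 × 159.69 = 22.79 g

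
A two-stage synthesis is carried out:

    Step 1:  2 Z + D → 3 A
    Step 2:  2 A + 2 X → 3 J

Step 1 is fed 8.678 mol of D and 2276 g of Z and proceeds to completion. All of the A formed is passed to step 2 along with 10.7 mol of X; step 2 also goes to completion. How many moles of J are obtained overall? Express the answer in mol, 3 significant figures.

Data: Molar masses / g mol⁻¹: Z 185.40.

16.1 mol

Step 1:
n(D) = 8.678 mol
n(Z) = 2276 / 185.40 = 12.28 mol
n/ν for D = 8.678/1 = 8.678
n/ν for Z = 12.28/2 = 6.140
Smallest n/ν is Z → limiting reagent.
n(A) produced = (3/2) × 12.28 = 18.42 mol
Step 2:
n(A) available = 18.42 mol
n(X) = 10.70 mol
n/ν for A = 18.42/2 = 9.210
n/ν for X = 10.70/2 = 5.350
Smallest n/ν is X → limiting reagent.
n(J) = (3/2) × 10.70 = 16.05 mol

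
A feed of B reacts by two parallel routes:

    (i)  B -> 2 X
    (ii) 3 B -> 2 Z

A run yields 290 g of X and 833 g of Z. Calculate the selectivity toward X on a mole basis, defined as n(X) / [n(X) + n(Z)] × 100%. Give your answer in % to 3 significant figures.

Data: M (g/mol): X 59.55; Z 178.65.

51.1 %

n(X) = 290 / 59.55 = 4.870 mol
n(Z) = 833 / 178.65 = 4.663 mol
selectivity = 4.870/(4.870+4.663) × 100 = 51.09 %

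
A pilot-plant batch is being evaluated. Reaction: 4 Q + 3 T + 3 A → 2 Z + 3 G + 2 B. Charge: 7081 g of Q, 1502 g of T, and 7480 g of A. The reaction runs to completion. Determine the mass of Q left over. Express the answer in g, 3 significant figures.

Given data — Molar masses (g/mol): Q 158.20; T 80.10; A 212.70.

n(Q) = 7081 / 158.20 = 44.76 mol
n(T) = 1502 / 80.10 = 18.75 mol
n(A) = 7480 / 212.70 = 35.17 mol
n/ν for Q = 44.76/4 = 11.19
n/ν for T = 18.75/3 = 6.250
n/ν for A = 35.17/3 = 11.72
Smallest n/ν is T → limiting reagent.
Q consumed = (4/3) × 18.75 = 25.00 mol
Q remaining = 44.76 − 25.00 = 19.76 mol
mass = 19.76 × 158.20 = 3126 g

3130 g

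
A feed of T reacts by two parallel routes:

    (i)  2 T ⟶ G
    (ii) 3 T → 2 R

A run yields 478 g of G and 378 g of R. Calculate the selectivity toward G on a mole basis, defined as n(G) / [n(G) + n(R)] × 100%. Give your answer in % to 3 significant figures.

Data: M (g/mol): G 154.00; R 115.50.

n(G) = 478 / 154.00 = 3.104 mol
n(R) = 378 / 115.50 = 3.273 mol
selectivity = 3.104/(3.104+3.273) × 100 = 48.67 %

48.7 %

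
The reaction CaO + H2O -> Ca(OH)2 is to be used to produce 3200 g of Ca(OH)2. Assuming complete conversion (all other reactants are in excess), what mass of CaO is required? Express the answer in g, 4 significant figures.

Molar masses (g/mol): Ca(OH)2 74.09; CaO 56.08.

n(Ca(OH)2) = 3200 / 74.09 = 43.19 mol
n(CaO) = (1/1) × 43.19 = 43.19 mol
mass = 43.19 × 56.08 = 2422 g

2422 g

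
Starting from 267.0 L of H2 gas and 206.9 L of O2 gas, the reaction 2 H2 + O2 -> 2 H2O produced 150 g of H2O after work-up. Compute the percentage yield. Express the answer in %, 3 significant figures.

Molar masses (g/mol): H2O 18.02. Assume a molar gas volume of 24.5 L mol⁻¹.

n(H2) = 267.0 / 24.5 = 10.90 mol
n(O2) = 206.9 / 24.5 = 8.445 mol
n/ν → H2: 5.450, O2: 8.445; H2 is limiting.
theoretical n(H2O) = (2/2) × 10.90 = 10.90 mol → 196.4 g
% yield = 150 / 196.4 × 100 = 76.37 %

76.4 %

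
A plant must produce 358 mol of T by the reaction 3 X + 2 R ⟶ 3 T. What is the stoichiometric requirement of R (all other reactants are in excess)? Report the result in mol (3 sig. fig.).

n(T) = 358.0 mol
n(R) = (2/3) × 358.0 = 238.7 mol

239 mol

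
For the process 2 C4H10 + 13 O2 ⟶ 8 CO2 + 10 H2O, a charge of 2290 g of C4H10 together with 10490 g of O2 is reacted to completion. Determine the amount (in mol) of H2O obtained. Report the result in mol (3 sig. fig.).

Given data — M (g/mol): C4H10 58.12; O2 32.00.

n(C4H10) = 2290 / 58.12 = 39.40 mol
n(O2) = 10490 / 32.00 = 327.8 mol
n/ν for C4H10 = 39.40/2 = 19.70
n/ν for O2 = 327.8/13 = 25.22
Smallest n/ν is C4H10 → limiting reagent.
n(H2O) = (10/2) × 39.40 = 197.0 mol

197 mol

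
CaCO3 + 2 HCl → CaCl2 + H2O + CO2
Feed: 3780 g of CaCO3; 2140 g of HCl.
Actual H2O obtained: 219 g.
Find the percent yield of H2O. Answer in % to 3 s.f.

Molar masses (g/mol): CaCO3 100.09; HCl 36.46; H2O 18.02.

41.4 %

n(CaCO3) = 3780 / 100.09 = 37.77 mol
n(HCl) = 2140 / 36.46 = 58.69 mol
n/ν → CaCO3: 37.77, HCl: 29.35; HCl is limiting.
theoretical n(H2O) = (1/2) × 58.69 = 29.35 mol → 528.9 g
% yield = 219 / 528.9 × 100 = 41.41 %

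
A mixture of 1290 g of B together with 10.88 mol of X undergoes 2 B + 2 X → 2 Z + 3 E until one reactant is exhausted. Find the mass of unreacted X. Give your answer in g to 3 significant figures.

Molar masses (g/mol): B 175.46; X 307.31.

1080 g

n(B) = 1290 / 175.46 = 7.352 mol
n(X) = 10.88 mol
n/ν for B = 7.352/2 = 3.676
n/ν for X = 10.88/2 = 5.440
Smallest n/ν is B → limiting reagent.
X consumed = (2/2) × 7.352 = 7.352 mol
X remaining = 10.88 − 7.352 = 3.528 mol
mass = 3.528 × 307.31 = 1084 g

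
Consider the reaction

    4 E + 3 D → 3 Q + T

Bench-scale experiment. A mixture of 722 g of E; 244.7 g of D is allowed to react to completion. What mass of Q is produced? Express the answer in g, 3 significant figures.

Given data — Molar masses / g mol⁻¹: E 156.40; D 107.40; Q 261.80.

n(E) = 722.0 / 156.40 = 4.616 mol
n(D) = 244.7 / 107.40 = 2.278 mol
n/ν → E: 1.154, D: 0.7593; D is limiting.
n(Q) = (3/3) × 2.278 = 2.278 mol
mass = 2.278 × 261.80 = 596.4 g

596 g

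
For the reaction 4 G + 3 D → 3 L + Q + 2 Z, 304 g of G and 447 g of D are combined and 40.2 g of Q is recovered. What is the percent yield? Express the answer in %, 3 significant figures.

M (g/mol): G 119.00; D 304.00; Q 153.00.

53.6 %

n(G) = 304.0 / 119.00 = 2.555 mol
n(D) = 447.0 / 304.00 = 1.470 mol
n/ν → G: 0.6388, D: 0.4900; D is limiting.
theoretical n(Q) = (1/3) × 1.470 = 0.4900 mol → 74.97 g
% yield = 40.2 / 74.97 × 100 = 53.62 %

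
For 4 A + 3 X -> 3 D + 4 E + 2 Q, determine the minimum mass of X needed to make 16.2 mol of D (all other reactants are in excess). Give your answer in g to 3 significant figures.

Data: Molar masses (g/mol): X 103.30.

n(D) = 16.20 mol
n(X) = (3/3) × 16.20 = 16.20 mol
mass = 16.20 × 103.30 = 1673 g

1670 g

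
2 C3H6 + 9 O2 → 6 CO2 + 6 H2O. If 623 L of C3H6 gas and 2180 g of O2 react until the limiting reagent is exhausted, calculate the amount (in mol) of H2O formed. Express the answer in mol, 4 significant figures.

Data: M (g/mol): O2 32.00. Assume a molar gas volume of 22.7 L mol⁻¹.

n(C3H6) = 623.0 / 22.7 = 27.44 mol
n(O2) = 2180 / 32.00 = 68.13 mol
n/ν for C3H6 = 27.44/2 = 13.72
n/ν for O2 = 68.13/9 = 7.570
Smallest n/ν is O2 → limiting reagent.
n(H2O) = (6/9) × 68.13 = 45.42 mol

45.42 mol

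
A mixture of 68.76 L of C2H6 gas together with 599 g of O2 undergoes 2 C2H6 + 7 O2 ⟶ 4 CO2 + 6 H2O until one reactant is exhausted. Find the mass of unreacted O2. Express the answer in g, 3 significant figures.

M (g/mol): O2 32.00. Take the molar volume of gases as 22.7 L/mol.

n(C2H6) = 68.76 / 22.7 = 3.029 mol
n(O2) = 599.0 / 32.00 = 18.72 mol
n/ν for C2H6 = 3.029/2 = 1.515
n/ν for O2 = 18.72/7 = 2.674
Smallest n/ν is C2H6 → limiting reagent.
O2 consumed = (7/2) × 3.029 = 10.60 mol
O2 remaining = 18.72 − 10.60 = 8.120 mol
mass = 8.120 × 32.00 = 259.8 g

260 g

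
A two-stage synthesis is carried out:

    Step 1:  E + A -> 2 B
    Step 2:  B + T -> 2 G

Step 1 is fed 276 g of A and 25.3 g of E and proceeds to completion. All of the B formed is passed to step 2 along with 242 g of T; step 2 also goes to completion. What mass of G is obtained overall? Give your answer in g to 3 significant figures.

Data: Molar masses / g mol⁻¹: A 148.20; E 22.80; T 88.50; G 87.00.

386 g

Step 1:
n(A) = 276.0 / 148.20 = 1.862 mol
n(E) = 25.30 / 22.80 = 1.110 mol
n/ν for A = 1.862/1 = 1.862
n/ν for E = 1.110/1 = 1.110
Smallest n/ν is E → limiting reagent.
n(B) produced = (2/1) × 1.110 = 2.220 mol
Step 2:
n(B) available = 2.220 mol
n(T) = 242.0 / 88.50 = 2.734 mol
n/ν for B = 2.220/1 = 2.220
n/ν for T = 2.734/1 = 2.734
Smallest n/ν is B → limiting reagent.
n(G) = (2/1) × 2.220 = 4.440 mol
mass = 4.440 × 87.00 = 386.3 g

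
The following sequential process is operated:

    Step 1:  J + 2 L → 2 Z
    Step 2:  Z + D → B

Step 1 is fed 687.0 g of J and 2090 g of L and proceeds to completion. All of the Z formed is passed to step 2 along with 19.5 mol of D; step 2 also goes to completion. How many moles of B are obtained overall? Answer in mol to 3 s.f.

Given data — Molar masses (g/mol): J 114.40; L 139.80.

Step 1:
n(J) = 687.0 / 114.40 = 6.005 mol
n(L) = 2090 / 139.80 = 14.95 mol
n/ν for J = 6.005/1 = 6.005
n/ν for L = 14.95/2 = 7.475
Smallest n/ν is J → limiting reagent.
n(Z) produced = (2/1) × 6.005 = 12.01 mol
Step 2:
n(Z) available = 12.01 mol
n(D) = 19.50 mol
n/ν for Z = 12.01/1 = 12.01
n/ν for D = 19.50/1 = 19.50
Smallest n/ν is Z → limiting reagent.
n(B) = (1/1) × 12.01 = 12.01 mol

12.0 mol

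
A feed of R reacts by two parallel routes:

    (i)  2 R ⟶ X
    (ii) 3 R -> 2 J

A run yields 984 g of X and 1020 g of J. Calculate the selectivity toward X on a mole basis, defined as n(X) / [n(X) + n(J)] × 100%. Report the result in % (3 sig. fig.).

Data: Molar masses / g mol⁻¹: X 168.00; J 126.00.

42.0 %

n(X) = 984 / 168.00 = 5.857 mol
n(J) = 1020 / 126.00 = 8.095 mol
selectivity = 5.857/(5.857+8.095) × 100 = 41.98 %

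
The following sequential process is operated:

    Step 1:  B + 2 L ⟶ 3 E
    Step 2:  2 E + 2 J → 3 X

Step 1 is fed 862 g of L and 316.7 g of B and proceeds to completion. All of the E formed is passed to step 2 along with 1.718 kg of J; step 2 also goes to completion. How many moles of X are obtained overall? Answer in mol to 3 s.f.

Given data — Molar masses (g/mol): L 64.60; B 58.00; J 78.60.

24.6 mol

Step 1:
n(L) = 862.0 / 64.60 = 13.34 mol
n(B) = 316.7 / 58.00 = 5.460 mol
n/ν for L = 13.34/2 = 6.670
n/ν for B = 5.460/1 = 5.460
Smallest n/ν is B → limiting reagent.
n(E) produced = (3/1) × 5.460 = 16.38 mol
Step 2:
n(E) available = 16.38 mol
n(J) = 1.718×1000 / 78.60 = 21.86 mol
n/ν for E = 16.38/2 = 8.190
n/ν for J = 21.86/2 = 10.93
Smallest n/ν is E → limiting reagent.
n(X) = (3/2) × 16.38 = 24.57 mol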